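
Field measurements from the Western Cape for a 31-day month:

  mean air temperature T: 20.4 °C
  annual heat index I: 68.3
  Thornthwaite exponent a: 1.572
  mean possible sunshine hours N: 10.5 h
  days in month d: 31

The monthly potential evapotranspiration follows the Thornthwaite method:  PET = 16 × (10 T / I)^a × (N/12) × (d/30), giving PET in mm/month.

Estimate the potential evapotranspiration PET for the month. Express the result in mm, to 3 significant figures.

80.8 mm

10T/I = 10 × 20.4 / 68.3 = 2.9868
(10T/I)^a = 2.9868^1.572 = 5.5850
Uncorrected PET = 16 × 5.5850 = 89.360 mm
Correction = (N/12)(d/30) = (10.5/12)(31/30) = 0.9042
PET = 89.360 × 0.9042 = 80.799 mm/month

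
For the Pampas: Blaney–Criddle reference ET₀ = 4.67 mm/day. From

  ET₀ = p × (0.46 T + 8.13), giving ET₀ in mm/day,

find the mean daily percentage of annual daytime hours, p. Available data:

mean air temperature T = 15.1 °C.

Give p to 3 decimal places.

p = ET₀ / (0.46 T + 8.13) = 4.67 / (0.46 × 15.1 + 8.13) = 4.67 / 15.076 = 0.3098

0.310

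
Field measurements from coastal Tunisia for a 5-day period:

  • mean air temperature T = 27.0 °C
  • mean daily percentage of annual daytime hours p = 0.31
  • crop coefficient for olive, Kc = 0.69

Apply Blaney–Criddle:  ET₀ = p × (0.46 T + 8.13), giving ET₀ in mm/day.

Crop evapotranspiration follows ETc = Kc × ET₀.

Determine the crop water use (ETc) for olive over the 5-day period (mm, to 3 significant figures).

ET₀ = 0.31 × (0.46 × 27.0 + 8.13) = 0.31 × 20.550 = 6.3705 mm/d
ETc = Kc × ET₀ = 0.69 × 6.3705 = 4.3956 mm/d
Over 5 days: 4.3956 × 5 = 21.978 mm

22.0 mm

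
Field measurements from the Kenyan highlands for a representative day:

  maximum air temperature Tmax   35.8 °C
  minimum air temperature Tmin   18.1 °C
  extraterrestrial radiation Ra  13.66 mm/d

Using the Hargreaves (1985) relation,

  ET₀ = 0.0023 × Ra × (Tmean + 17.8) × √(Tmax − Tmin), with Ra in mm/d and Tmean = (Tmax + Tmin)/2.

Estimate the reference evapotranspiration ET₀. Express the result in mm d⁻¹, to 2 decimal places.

Tmean = (35.8 + 18.1)/2 = 26.95 °C
ET₀ = 0.0023 × 13.66 × (26.95 + 17.8) × √17.7 = 0.0023 × 13.66 × 44.75 × 4.2071 = 5.9150 mm/d

5.92 mm d⁻¹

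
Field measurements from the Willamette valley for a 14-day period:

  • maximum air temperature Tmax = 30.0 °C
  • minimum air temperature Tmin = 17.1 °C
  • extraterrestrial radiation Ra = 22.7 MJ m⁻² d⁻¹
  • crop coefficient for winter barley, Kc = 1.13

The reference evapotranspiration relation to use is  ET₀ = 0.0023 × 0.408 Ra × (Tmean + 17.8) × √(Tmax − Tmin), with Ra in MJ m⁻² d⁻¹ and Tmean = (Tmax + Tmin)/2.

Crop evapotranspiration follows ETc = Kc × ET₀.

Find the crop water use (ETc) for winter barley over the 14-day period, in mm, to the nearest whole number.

Tmean = (30.0 + 17.1)/2 = 23.55 °C
0.408 Ra = 0.408 × 22.7 = 9.2616 mm/d equivalent
ET₀ = 0.0023 × 9.2616 × (23.55 + 17.8) × √12.9 = 0.0023 × 9.2616 × 41.35 × 3.5917 = 3.1637 mm/d
ETc = Kc × ET₀ = 1.13 × 3.1637 = 3.5750 mm/d
Over 14 days: 3.5750 × 14 = 50.050 mm

50 mm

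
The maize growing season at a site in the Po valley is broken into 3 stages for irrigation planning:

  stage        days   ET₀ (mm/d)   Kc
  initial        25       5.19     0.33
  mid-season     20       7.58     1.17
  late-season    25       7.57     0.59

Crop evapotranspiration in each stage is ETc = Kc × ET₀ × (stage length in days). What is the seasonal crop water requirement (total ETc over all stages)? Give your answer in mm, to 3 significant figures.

332 mm

initial: 0.33 × 5.19 × 25 = 42.82 mm
mid-season: 1.17 × 7.58 × 20 = 177.37 mm
late-season: 0.59 × 7.57 × 25 = 111.66 mm
Seasonal total = 331.85 mm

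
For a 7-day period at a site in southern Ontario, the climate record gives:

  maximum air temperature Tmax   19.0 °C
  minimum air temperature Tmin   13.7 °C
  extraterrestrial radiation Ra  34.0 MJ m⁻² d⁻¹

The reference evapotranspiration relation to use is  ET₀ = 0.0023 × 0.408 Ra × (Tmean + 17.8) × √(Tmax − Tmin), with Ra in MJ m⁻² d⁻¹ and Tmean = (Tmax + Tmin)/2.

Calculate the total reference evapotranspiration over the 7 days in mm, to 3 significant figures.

Tmean = (19.0 + 13.7)/2 = 16.35 °C
0.408 Ra = 0.408 × 34.0 = 13.8720 mm/d equivalent
ET₀ = 0.0023 × 13.8720 × (16.35 + 17.8) × √5.3 = 0.0023 × 13.8720 × 34.15 × 2.3022 = 2.5084 mm/d
Over 7 days: 2.5084 × 7 = 17.559 mm

17.6 mm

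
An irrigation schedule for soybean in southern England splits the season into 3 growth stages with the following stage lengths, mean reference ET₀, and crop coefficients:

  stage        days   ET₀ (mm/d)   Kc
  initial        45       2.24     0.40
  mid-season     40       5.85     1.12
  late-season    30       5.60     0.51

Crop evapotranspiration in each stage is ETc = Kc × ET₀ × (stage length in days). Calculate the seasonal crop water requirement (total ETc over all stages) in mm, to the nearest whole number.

388 mm

initial: 0.40 × 2.24 × 45 = 40.32 mm
mid-season: 1.12 × 5.85 × 40 = 262.08 mm
late-season: 0.51 × 5.60 × 30 = 85.68 mm
Seasonal total = 388.08 mm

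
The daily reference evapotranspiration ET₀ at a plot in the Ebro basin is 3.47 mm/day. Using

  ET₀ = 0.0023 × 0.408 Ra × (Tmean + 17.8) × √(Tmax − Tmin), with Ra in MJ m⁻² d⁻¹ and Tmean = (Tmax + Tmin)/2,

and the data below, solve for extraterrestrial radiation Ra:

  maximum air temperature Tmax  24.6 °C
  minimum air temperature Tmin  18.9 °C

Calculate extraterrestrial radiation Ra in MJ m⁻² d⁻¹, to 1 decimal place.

39.2 MJ m⁻² d⁻¹

Tmean = (24.6+18.9)/2 = 21.75 °C; ΔT = 5.7
Ra = ET₀ / [0.0023 × 0.408 × (Tmean+17.8) × √ΔT]
   = 3.47 / (0.0023 × 0.408 × 39.55 × 2.3875) = 39.161 MJ m⁻² d⁻¹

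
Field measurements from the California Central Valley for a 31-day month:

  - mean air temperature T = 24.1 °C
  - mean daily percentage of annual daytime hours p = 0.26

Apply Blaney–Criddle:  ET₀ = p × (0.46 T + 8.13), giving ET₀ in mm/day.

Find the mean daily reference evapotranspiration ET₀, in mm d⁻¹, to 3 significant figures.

5.00 mm d⁻¹

ET₀ = 0.26 × (0.46 × 24.1 + 8.13) = 0.26 × 19.216 = 4.9962 mm/d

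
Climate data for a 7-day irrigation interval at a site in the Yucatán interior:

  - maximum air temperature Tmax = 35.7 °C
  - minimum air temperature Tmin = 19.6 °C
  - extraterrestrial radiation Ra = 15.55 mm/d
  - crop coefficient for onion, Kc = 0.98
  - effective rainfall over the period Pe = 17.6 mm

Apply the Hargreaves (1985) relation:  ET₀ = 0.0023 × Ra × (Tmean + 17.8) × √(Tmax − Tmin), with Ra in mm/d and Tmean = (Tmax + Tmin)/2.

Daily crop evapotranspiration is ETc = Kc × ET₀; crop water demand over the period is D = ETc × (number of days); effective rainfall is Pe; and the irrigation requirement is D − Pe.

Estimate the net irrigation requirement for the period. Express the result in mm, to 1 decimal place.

27.1 mm

Tmean = (35.7 + 19.6)/2 = 27.65 °C
ET₀ = 0.0023 × 15.55 × (27.65 + 17.8) × √16.1 = 0.0023 × 15.55 × 45.45 × 4.0125 = 6.5224 mm/d
ETc = Kc × ET₀ = 0.98 × 6.5224 = 6.3920 mm/d
Crop demand D = ETc × 7 d = 6.3920 × 7 = 44.744 mm
D − Pe = 44.744 − 17.6 = 27.144 mm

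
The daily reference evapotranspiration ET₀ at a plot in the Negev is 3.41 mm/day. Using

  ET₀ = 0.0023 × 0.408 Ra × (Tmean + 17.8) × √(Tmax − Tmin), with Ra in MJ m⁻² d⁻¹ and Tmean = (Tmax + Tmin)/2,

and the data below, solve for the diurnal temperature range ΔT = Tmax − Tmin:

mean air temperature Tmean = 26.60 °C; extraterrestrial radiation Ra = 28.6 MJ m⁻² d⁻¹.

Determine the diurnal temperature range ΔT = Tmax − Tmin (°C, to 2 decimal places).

8.19 °C

√ΔT = ET₀ / [0.0023 × 0.408 × Ra × (Tmean+17.8)] = 3.41 / (0.0023 × 11.6688 × 44.40) = 2.8617
ΔT = 2.8617² = 8.189 °C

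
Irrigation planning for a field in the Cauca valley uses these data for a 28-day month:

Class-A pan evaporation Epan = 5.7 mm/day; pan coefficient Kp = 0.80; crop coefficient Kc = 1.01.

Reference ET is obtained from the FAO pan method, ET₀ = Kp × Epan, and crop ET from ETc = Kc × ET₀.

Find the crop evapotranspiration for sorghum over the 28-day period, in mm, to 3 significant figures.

ET₀ = 0.80 × 5.7 = 4.5600 mm/d
ETc = Kc × ET₀ = 1.01 × 4.5600 = 4.6056 mm/d
Over 28 days: 4.6056 × 28 = 128.957 mm

129 mm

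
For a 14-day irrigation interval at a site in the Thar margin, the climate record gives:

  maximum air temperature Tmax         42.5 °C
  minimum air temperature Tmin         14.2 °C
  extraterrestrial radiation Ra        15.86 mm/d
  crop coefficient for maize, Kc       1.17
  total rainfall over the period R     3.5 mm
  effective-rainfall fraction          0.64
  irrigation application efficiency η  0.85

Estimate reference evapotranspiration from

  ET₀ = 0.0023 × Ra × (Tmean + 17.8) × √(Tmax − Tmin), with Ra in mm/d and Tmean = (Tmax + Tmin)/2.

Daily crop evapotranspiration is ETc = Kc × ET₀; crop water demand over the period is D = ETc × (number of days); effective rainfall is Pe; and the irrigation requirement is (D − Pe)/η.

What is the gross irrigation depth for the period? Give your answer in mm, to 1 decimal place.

Tmean = (42.5 + 14.2)/2 = 28.35 °C
ET₀ = 0.0023 × 15.86 × (28.35 + 17.8) × √28.3 = 0.0023 × 15.86 × 46.15 × 5.3198 = 8.9557 mm/d
ETc = Kc × ET₀ = 1.17 × 8.9557 = 10.4782 mm/d
Crop demand D = ETc × 14 d = 10.4782 × 14 = 146.695 mm
Pe = 0.64 × 3.5 = 2.240 mm
D − Pe = 146.695 − 2.240 = 144.455 mm
Gross irrigation = 144.455 / 0.85 = 169.947 mm

169.9 mm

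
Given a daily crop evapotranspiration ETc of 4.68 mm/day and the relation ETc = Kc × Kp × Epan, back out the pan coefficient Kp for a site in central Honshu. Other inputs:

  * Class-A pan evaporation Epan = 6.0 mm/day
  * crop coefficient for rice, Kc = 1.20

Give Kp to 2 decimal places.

0.65

ETc = Kc × Kp × Epan  ⇒  Kp = ETc / (Kc × Epan)
Kp = 4.68 / (1.20 × 6.0) = 4.68 / 7.200 = 0.6500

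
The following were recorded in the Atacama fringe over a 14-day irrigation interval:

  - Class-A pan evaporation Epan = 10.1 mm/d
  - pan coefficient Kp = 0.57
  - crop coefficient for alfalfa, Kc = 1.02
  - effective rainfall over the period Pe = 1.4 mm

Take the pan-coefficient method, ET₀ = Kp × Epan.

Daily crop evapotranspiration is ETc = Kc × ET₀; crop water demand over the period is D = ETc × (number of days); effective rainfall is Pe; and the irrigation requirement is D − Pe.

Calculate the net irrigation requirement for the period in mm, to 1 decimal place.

ET₀ = 0.57 × 10.1 = 5.7570 mm/d
ETc = Kc × ET₀ = 1.02 × 5.7570 = 5.8721 mm/d
Crop demand D = ETc × 14 d = 5.8721 × 14 = 82.209 mm
D − Pe = 82.209 − 1.4 = 80.809 mm

80.8 mm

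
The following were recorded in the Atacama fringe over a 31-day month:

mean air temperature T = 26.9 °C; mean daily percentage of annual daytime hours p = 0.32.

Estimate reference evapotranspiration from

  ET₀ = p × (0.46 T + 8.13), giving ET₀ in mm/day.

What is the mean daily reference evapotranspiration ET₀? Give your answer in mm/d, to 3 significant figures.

ET₀ = 0.32 × (0.46 × 26.9 + 8.13) = 0.32 × 20.504 = 6.5613 mm/d

6.56 mm/d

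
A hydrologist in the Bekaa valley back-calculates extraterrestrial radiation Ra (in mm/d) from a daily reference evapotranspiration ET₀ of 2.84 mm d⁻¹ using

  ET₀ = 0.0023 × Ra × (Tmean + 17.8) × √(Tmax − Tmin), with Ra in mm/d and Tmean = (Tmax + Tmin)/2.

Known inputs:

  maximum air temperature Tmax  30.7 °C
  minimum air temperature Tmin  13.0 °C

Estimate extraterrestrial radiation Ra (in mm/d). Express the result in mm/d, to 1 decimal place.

Tmean = 21.85 °C; √ΔT = 4.2071
Ra = ET₀ / [0.0023 × (Tmean+17.8) × √ΔT] = 2.84 / (0.0023 × 39.65 × 4.2071) = 7.402 mm/d

7.4 mm/d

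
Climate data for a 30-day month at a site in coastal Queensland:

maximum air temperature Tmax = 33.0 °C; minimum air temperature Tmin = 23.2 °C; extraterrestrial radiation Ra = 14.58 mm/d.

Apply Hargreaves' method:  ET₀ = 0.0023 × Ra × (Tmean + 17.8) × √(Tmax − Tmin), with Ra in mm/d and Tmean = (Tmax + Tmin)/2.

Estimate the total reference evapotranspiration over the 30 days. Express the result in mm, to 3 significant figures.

Tmean = (33.0 + 23.2)/2 = 28.10 °C
ET₀ = 0.0023 × 14.58 × (28.10 + 17.8) × √9.8 = 0.0023 × 14.58 × 45.90 × 3.1305 = 4.8185 mm/d
Over 30 days: 4.8185 × 30 = 144.555 mm

145 mm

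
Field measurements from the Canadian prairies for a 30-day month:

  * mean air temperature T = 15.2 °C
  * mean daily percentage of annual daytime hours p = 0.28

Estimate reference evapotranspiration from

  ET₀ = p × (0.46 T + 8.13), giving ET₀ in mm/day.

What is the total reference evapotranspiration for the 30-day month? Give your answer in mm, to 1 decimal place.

127.0 mm

ET₀ = 0.28 × (0.46 × 15.2 + 8.13) = 0.28 × 15.122 = 4.2342 mm/d
Monthly total = 4.2342 × 30 = 127.026 mm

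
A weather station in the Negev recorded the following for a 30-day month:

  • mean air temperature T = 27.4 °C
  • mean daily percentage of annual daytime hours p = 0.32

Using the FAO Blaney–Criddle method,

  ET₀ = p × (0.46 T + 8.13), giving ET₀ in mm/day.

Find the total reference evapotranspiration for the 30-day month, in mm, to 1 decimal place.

199.0 mm

ET₀ = 0.32 × (0.46 × 27.4 + 8.13) = 0.32 × 20.734 = 6.6349 mm/d
Monthly total = 6.6349 × 30 = 199.047 mm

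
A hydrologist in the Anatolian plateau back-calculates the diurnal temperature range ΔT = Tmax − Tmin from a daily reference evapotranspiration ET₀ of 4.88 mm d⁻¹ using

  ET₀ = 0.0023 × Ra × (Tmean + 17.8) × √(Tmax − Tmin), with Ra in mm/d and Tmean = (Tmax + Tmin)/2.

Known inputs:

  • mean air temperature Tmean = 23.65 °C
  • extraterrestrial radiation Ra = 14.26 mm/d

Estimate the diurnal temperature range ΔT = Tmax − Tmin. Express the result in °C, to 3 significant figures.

12.9 °C

√ΔT = ET₀ / [0.0023 × Ra × (Tmean+17.8)] = 4.88 / (0.0023 × 14.26 × 41.45) = 3.5896
ΔT = 3.5896² = 12.885 °C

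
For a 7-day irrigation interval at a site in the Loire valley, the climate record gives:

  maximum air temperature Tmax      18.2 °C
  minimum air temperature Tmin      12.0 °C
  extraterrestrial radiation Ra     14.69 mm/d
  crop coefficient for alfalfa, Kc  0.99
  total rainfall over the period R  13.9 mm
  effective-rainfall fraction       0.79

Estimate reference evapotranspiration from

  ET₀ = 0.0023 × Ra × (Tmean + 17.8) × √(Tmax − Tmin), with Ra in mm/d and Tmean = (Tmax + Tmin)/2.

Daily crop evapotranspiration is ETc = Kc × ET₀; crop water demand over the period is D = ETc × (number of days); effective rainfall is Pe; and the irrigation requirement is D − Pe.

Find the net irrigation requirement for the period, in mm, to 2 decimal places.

Tmean = (18.2 + 12.0)/2 = 15.10 °C
ET₀ = 0.0023 × 14.69 × (15.10 + 17.8) × √6.2 = 0.0023 × 14.69 × 32.90 × 2.4900 = 2.7679 mm/d
ETc = Kc × ET₀ = 0.99 × 2.7679 = 2.7402 mm/d
Crop demand D = ETc × 7 d = 2.7402 × 7 = 19.181 mm
Pe = 0.79 × 13.9 = 10.981 mm
D − Pe = 19.181 − 10.981 = 8.200 mm

8.20 mm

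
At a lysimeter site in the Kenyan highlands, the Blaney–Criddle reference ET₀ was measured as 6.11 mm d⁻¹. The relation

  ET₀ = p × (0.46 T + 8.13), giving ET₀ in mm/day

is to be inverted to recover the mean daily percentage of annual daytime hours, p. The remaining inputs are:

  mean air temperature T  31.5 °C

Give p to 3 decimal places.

0.270

p = ET₀ / (0.46 T + 8.13) = 6.11 / (0.46 × 31.5 + 8.13) = 6.11 / 22.620 = 0.2701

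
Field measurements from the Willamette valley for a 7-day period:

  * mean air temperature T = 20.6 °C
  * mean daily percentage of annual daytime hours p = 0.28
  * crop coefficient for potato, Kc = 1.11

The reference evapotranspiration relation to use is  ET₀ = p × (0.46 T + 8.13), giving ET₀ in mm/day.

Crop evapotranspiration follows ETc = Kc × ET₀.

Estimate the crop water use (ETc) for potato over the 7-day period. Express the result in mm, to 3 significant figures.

38.3 mm

ET₀ = 0.28 × (0.46 × 20.6 + 8.13) = 0.28 × 17.606 = 4.9297 mm/d
ETc = Kc × ET₀ = 1.11 × 4.9297 = 5.4720 mm/d
Over 7 days: 5.4720 × 7 = 38.304 mm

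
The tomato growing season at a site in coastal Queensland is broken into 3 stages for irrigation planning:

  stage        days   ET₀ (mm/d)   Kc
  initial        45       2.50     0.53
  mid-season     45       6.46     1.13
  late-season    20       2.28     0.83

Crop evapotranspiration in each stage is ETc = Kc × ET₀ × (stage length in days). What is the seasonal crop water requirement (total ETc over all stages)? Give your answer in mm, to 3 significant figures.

initial: 0.53 × 2.50 × 45 = 59.63 mm
mid-season: 1.13 × 6.46 × 45 = 328.49 mm
late-season: 0.83 × 2.28 × 20 = 37.85 mm
Seasonal total = 425.97 mm

426 mm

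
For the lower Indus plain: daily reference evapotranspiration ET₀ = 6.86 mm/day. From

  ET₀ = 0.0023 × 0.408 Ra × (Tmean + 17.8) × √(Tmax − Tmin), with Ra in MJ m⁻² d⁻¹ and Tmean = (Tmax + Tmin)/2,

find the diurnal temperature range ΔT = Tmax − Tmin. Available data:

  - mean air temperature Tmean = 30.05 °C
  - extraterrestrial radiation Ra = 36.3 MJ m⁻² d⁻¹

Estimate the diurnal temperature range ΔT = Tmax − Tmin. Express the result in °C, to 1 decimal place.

17.7 °C

√ΔT = ET₀ / [0.0023 × 0.408 × Ra × (Tmean+17.8)] = 6.86 / (0.0023 × 14.8104 × 47.85) = 4.2087
ΔT = 4.2087² = 17.713 °C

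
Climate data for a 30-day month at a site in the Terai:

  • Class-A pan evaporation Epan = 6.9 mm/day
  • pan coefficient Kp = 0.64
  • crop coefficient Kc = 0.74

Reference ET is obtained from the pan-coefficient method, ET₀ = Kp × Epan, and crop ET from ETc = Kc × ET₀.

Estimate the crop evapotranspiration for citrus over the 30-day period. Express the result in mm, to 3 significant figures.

98.0 mm

ET₀ = 0.64 × 6.9 = 4.4160 mm/d
ETc = Kc × ET₀ = 0.74 × 4.4160 = 3.2678 mm/d
Over 30 days: 3.2678 × 30 = 98.034 mm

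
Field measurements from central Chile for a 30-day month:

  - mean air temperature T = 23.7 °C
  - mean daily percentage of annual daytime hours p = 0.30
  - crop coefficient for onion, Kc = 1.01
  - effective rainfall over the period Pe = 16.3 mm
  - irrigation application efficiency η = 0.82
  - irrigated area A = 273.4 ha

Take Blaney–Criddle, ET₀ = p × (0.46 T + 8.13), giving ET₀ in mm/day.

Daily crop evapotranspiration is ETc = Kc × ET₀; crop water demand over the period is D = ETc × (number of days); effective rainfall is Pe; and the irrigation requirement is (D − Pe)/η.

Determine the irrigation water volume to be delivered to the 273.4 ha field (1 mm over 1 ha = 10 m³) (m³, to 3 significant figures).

522000 m³

ET₀ = 0.30 × (0.46 × 23.7 + 8.13) = 0.30 × 19.032 = 5.7096 mm/d
ETc = Kc × ET₀ = 1.01 × 5.7096 = 5.7667 mm/d
Crop demand D = ETc × 30 d = 5.7667 × 30 = 173.001 mm
D − Pe = 173.001 − 16.3 = 156.701 mm
Gross irrigation = 156.701 / 0.82 = 191.099 mm
Volume = 191.099 mm × 273.4 ha × 10 = 522464.7 m³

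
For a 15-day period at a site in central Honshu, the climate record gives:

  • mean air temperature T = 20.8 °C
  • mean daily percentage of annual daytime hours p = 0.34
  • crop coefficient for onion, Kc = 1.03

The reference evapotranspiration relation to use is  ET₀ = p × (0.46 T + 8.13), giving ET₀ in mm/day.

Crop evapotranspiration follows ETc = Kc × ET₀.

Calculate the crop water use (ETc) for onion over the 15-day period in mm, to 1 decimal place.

93.0 mm

ET₀ = 0.34 × (0.46 × 20.8 + 8.13) = 0.34 × 17.698 = 6.0173 mm/d
ETc = Kc × ET₀ = 1.03 × 6.0173 = 6.1978 mm/d
Over 15 days: 6.1978 × 15 = 92.967 mm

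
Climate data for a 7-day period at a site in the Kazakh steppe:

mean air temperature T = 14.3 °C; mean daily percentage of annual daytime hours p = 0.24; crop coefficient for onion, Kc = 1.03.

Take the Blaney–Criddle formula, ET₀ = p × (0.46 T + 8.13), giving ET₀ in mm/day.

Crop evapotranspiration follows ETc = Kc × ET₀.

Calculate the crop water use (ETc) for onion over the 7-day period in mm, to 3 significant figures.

25.5 mm

ET₀ = 0.24 × (0.46 × 14.3 + 8.13) = 0.24 × 14.708 = 3.5299 mm/d
ETc = Kc × ET₀ = 1.03 × 3.5299 = 3.6358 mm/d
Over 7 days: 3.6358 × 7 = 25.451 mm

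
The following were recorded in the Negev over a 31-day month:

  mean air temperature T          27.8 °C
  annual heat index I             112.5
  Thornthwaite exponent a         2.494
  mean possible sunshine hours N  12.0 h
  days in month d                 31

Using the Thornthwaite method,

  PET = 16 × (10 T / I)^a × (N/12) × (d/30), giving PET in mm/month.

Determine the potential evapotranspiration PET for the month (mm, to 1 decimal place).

157.8 mm

10T/I = 10 × 27.8 / 112.5 = 2.4711
(10T/I)^a = 2.4711^2.494 = 9.5470
Uncorrected PET = 16 × 9.5470 = 152.752 mm
Correction = (N/12)(d/30) = (12.0/12)(31/30) = 1.0333
PET = 152.752 × 1.0333 = 157.839 mm/month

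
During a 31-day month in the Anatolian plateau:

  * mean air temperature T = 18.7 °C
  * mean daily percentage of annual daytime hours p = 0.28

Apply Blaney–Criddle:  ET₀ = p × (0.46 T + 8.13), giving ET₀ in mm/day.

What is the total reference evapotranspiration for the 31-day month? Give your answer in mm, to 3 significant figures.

ET₀ = 0.28 × (0.46 × 18.7 + 8.13) = 0.28 × 16.732 = 4.6850 mm/d
Monthly total = 4.6850 × 31 = 145.235 mm

145 mm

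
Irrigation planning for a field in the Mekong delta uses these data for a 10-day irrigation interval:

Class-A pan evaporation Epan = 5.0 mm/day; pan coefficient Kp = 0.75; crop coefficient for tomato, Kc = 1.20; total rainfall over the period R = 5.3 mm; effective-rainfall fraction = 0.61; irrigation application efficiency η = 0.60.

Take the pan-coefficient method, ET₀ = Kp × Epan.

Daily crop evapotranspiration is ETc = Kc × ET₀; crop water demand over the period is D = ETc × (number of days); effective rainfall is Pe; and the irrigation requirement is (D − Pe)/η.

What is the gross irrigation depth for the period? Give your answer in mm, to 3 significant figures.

ET₀ = 0.75 × 5.0 = 3.7500 mm/d
ETc = Kc × ET₀ = 1.20 × 3.7500 = 4.5000 mm/d
Crop demand D = ETc × 10 d = 4.5000 × 10 = 45.000 mm
Pe = 0.61 × 5.3 = 3.233 mm
D − Pe = 45.000 − 3.233 = 41.767 mm
Gross irrigation = 41.767 / 0.60 = 69.612 mm

69.6 mm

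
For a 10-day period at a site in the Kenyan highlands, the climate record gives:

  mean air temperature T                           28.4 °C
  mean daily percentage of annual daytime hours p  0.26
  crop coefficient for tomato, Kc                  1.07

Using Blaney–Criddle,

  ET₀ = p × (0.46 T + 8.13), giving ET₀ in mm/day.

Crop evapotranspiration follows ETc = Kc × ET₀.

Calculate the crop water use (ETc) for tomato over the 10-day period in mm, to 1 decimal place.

59.0 mm

ET₀ = 0.26 × (0.46 × 28.4 + 8.13) = 0.26 × 21.194 = 5.5104 mm/d
ETc = Kc × ET₀ = 1.07 × 5.5104 = 5.8961 mm/d
Over 10 days: 5.8961 × 10 = 58.961 mm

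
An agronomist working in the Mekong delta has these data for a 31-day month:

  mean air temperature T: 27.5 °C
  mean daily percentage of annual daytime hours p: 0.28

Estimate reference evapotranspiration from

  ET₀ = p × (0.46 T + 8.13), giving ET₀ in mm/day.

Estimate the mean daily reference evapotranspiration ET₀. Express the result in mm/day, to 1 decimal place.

ET₀ = 0.28 × (0.46 × 27.5 + 8.13) = 0.28 × 20.780 = 5.8184 mm/d

5.8 mm/day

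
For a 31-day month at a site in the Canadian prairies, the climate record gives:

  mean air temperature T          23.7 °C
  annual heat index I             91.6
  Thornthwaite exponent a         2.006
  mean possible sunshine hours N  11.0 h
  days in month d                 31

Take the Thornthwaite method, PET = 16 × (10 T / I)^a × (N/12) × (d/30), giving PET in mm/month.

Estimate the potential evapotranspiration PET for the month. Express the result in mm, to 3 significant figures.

10T/I = 10 × 23.7 / 91.6 = 2.5873
(10T/I)^a = 2.5873^2.006 = 6.7324
Uncorrected PET = 16 × 6.7324 = 107.718 mm
Correction = (N/12)(d/30) = (11.0/12)(31/30) = 0.9472
PET = 107.718 × 0.9472 = 102.030 mm/month

102 mm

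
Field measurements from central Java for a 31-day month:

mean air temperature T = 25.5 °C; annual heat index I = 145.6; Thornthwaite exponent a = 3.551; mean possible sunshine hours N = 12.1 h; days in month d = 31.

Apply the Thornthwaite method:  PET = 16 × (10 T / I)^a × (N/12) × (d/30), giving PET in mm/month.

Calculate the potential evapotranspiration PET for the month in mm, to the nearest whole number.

122 mm

10T/I = 10 × 25.5 / 145.6 = 1.7514
(10T/I)^a = 1.7514^3.551 = 7.3158
Uncorrected PET = 16 × 7.3158 = 117.053 mm
Correction = (N/12)(d/30) = (12.1/12)(31/30) = 1.0419
PET = 117.053 × 1.0419 = 121.958 mm/month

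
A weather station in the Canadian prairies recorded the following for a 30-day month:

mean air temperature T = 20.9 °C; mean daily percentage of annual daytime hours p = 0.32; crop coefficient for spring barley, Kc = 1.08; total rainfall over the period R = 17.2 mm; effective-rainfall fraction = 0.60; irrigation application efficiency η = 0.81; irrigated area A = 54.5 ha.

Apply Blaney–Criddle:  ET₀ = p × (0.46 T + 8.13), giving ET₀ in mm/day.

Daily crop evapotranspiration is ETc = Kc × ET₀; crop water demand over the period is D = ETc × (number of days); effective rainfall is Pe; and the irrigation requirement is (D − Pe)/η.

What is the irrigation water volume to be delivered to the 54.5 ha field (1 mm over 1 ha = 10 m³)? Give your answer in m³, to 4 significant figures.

116800 m³

ET₀ = 0.32 × (0.46 × 20.9 + 8.13) = 0.32 × 17.744 = 5.6781 mm/d
ETc = Kc × ET₀ = 1.08 × 5.6781 = 6.1323 mm/d
Crop demand D = ETc × 30 d = 6.1323 × 30 = 183.969 mm
Pe = 0.60 × 17.2 = 10.320 mm
D − Pe = 183.969 − 10.320 = 173.649 mm
Gross irrigation = 173.649 / 0.81 = 214.381 mm
Volume = 214.381 mm × 54.5 ha × 10 = 116837.6 m³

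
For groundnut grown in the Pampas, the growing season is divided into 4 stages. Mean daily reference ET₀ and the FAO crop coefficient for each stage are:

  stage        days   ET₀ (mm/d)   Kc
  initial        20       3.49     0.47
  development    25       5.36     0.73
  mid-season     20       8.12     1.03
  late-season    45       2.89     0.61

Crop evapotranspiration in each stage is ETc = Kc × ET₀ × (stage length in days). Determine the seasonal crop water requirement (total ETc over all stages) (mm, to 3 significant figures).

initial: 0.47 × 3.49 × 20 = 32.81 mm
development: 0.73 × 5.36 × 25 = 97.82 mm
mid-season: 1.03 × 8.12 × 20 = 167.27 mm
late-season: 0.61 × 2.89 × 45 = 79.33 mm
Seasonal total = 377.23 mm

377 mm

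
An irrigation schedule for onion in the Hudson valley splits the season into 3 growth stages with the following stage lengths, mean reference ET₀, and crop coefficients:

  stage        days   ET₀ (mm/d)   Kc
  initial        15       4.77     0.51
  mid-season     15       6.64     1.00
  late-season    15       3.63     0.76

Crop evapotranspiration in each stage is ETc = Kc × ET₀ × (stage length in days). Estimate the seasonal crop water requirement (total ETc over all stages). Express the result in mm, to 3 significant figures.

initial: 0.51 × 4.77 × 15 = 36.49 mm
mid-season: 1.00 × 6.64 × 15 = 99.60 mm
late-season: 0.76 × 3.63 × 15 = 41.38 mm
Seasonal total = 177.47 mm

177 mm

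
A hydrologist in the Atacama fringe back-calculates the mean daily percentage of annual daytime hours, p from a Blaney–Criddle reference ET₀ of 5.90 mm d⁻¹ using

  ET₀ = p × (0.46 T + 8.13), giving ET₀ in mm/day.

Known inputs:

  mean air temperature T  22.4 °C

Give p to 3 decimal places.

0.320

p = ET₀ / (0.46 T + 8.13) = 5.90 / (0.46 × 22.4 + 8.13) = 5.90 / 18.434 = 0.3201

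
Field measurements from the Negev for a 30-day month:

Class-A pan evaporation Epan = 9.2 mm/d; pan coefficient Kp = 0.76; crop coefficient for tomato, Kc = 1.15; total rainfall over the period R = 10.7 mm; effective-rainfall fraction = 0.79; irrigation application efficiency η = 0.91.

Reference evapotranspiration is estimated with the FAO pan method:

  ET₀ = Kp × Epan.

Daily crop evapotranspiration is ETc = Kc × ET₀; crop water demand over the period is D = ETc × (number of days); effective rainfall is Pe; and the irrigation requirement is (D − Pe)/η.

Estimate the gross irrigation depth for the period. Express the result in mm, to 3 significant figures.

ET₀ = 0.76 × 9.2 = 6.9920 mm/d
ETc = Kc × ET₀ = 1.15 × 6.9920 = 8.0408 mm/d
Crop demand D = ETc × 30 d = 8.0408 × 30 = 241.224 mm
Pe = 0.79 × 10.7 = 8.453 mm
D − Pe = 241.224 − 8.453 = 232.771 mm
Gross irrigation = 232.771 / 0.91 = 255.792 mm

256 mm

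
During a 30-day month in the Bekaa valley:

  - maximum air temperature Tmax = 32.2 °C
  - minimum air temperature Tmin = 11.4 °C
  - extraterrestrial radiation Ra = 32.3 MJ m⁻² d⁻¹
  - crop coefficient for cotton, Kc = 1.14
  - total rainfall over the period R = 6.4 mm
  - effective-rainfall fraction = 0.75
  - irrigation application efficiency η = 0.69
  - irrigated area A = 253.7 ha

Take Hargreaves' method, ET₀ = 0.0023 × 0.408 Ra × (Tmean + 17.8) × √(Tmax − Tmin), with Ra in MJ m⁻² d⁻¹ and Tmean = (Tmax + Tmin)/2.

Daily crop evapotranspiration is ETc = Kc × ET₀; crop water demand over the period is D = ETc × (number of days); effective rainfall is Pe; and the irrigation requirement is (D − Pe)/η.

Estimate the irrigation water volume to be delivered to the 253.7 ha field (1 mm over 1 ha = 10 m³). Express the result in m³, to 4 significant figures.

670700 m³

Tmean = (32.2 + 11.4)/2 = 21.80 °C
0.408 Ra = 0.408 × 32.3 = 13.1784 mm/d equivalent
ET₀ = 0.0023 × 13.1784 × (21.80 + 17.8) × √20.8 = 0.0023 × 13.1784 × 39.60 × 4.5607 = 5.4742 mm/d
ETc = Kc × ET₀ = 1.14 × 5.4742 = 6.2406 mm/d
Crop demand D = ETc × 30 d = 6.2406 × 30 = 187.218 mm
Pe = 0.75 × 6.4 = 4.800 mm
D − Pe = 187.218 − 4.800 = 182.418 mm
Gross irrigation = 182.418 / 0.69 = 264.374 mm
Volume = 264.374 mm × 253.7 ha × 10 = 670716.8 m³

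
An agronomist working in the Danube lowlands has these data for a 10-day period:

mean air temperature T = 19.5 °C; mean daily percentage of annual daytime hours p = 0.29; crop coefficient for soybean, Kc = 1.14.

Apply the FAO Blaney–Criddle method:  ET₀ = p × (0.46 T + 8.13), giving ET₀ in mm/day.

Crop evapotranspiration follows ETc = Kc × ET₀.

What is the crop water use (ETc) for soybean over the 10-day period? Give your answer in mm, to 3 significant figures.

ET₀ = 0.29 × (0.46 × 19.5 + 8.13) = 0.29 × 17.100 = 4.9590 mm/d
ETc = Kc × ET₀ = 1.14 × 4.9590 = 5.6533 mm/d
Over 10 days: 5.6533 × 10 = 56.533 mm

56.5 mm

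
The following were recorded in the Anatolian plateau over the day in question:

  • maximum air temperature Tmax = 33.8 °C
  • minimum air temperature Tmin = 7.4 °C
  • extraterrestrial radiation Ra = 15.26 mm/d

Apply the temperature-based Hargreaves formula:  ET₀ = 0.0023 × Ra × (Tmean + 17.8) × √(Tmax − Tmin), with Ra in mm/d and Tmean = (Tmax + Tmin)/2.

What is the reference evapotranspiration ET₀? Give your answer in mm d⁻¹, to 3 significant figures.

6.92 mm d⁻¹

Tmean = (33.8 + 7.4)/2 = 20.60 °C
ET₀ = 0.0023 × 15.26 × (20.60 + 17.8) × √26.4 = 0.0023 × 15.26 × 38.40 × 5.1381 = 6.9249 mm/d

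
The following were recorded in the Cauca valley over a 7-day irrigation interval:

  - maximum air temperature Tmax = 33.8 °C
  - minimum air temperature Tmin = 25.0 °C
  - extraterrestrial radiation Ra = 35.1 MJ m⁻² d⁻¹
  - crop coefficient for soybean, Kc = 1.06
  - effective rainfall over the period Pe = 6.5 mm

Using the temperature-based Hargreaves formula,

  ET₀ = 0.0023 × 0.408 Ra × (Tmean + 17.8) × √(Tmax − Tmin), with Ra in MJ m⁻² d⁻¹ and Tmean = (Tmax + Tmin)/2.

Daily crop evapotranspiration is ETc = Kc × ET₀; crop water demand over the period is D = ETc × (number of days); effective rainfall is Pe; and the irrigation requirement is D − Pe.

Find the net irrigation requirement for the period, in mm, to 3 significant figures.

27.7 mm

Tmean = (33.8 + 25.0)/2 = 29.40 °C
0.408 Ra = 0.408 × 35.1 = 14.3208 mm/d equivalent
ET₀ = 0.0023 × 14.3208 × (29.40 + 17.8) × √8.8 = 0.0023 × 14.3208 × 47.20 × 2.9665 = 4.6119 mm/d
ETc = Kc × ET₀ = 1.06 × 4.6119 = 4.8886 mm/d
Crop demand D = ETc × 7 d = 4.8886 × 7 = 34.220 mm
D − Pe = 34.220 − 6.5 = 27.720 mm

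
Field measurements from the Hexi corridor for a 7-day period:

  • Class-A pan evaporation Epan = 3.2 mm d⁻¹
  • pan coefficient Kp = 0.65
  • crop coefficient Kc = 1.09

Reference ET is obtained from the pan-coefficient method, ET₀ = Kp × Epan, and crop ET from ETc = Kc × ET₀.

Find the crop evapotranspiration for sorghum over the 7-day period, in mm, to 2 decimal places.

15.87 mm

ET₀ = 0.65 × 3.2 = 2.0800 mm/d
ETc = Kc × ET₀ = 1.09 × 2.0800 = 2.2672 mm/d
Over 7 days: 2.2672 × 7 = 15.870 mm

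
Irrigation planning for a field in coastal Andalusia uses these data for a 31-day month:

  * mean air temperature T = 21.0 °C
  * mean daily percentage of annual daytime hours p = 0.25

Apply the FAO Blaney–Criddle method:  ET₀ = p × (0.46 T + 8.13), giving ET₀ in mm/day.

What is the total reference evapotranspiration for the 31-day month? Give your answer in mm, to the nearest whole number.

138 mm

ET₀ = 0.25 × (0.46 × 21.0 + 8.13) = 0.25 × 17.790 = 4.4475 mm/d
Monthly total = 4.4475 × 31 = 137.873 mm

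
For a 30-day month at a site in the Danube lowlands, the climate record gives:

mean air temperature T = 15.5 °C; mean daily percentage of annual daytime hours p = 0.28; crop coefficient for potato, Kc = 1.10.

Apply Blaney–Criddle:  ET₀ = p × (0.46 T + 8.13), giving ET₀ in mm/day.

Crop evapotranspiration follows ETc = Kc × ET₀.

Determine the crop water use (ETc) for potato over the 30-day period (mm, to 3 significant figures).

141 mm

ET₀ = 0.28 × (0.46 × 15.5 + 8.13) = 0.28 × 15.260 = 4.2728 mm/d
ETc = Kc × ET₀ = 1.10 × 4.2728 = 4.7001 mm/d
Over 30 days: 4.7001 × 30 = 141.003 mm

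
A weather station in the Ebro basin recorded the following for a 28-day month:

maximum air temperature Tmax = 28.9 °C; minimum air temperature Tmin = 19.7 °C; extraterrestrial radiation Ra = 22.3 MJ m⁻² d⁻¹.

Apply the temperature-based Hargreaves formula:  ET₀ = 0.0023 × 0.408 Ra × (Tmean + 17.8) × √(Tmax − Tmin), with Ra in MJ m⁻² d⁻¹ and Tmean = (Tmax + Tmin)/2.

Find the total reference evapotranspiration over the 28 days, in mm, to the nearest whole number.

Tmean = (28.9 + 19.7)/2 = 24.30 °C
0.408 Ra = 0.408 × 22.3 = 9.0984 mm/d equivalent
ET₀ = 0.0023 × 9.0984 × (24.30 + 17.8) × √9.2 = 0.0023 × 9.0984 × 42.10 × 3.0332 = 2.6722 mm/d
Over 28 days: 2.6722 × 28 = 74.822 mm

75 mm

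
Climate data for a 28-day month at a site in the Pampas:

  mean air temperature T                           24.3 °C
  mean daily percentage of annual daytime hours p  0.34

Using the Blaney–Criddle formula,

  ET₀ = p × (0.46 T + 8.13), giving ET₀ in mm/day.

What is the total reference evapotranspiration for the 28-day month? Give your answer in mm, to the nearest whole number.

ET₀ = 0.34 × (0.46 × 24.3 + 8.13) = 0.34 × 19.308 = 6.5647 mm/d
Monthly total = 6.5647 × 28 = 183.812 mm

184 mm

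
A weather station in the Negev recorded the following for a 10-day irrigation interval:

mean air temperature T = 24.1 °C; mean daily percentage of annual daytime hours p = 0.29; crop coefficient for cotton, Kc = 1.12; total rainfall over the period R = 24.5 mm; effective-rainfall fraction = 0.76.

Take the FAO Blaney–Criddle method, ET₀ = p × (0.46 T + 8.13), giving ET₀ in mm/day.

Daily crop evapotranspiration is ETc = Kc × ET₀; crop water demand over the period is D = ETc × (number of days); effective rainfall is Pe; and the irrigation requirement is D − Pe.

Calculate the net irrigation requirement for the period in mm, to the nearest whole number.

44 mm

ET₀ = 0.29 × (0.46 × 24.1 + 8.13) = 0.29 × 19.216 = 5.5726 mm/d
ETc = Kc × ET₀ = 1.12 × 5.5726 = 6.2413 mm/d
Crop demand D = ETc × 10 d = 6.2413 × 10 = 62.413 mm
Pe = 0.76 × 24.5 = 18.620 mm
D − Pe = 62.413 − 18.620 = 43.793 mm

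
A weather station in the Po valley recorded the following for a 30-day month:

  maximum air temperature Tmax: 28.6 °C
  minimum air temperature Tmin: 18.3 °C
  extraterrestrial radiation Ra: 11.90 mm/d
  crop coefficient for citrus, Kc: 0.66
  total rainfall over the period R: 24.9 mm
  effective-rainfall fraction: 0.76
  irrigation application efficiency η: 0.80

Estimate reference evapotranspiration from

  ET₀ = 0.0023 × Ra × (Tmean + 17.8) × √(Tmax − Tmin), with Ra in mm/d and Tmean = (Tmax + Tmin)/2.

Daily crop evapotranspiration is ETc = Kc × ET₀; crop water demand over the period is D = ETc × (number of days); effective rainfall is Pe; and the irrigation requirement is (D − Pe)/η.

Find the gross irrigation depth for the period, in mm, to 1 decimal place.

Tmean = (28.6 + 18.3)/2 = 23.45 °C
ET₀ = 0.0023 × 11.90 × (23.45 + 17.8) × √10.3 = 0.0023 × 11.90 × 41.25 × 3.2094 = 3.6235 mm/d
ETc = Kc × ET₀ = 0.66 × 3.6235 = 2.3915 mm/d
Crop demand D = ETc × 30 d = 2.3915 × 30 = 71.745 mm
Pe = 0.76 × 24.9 = 18.924 mm
D − Pe = 71.745 − 18.924 = 52.821 mm
Gross irrigation = 52.821 / 0.80 = 66.026 mm

66.0 mm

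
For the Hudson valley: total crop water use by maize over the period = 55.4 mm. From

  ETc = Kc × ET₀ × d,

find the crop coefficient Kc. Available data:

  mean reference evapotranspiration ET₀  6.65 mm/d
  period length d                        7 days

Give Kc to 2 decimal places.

ETc = Kc × ET₀ × d  ⇒  Kc = ETc / (ET₀ × d)
Kc = 55.4 / (6.65 × 7) = 55.4 / 46.55 = 1.1901

1.19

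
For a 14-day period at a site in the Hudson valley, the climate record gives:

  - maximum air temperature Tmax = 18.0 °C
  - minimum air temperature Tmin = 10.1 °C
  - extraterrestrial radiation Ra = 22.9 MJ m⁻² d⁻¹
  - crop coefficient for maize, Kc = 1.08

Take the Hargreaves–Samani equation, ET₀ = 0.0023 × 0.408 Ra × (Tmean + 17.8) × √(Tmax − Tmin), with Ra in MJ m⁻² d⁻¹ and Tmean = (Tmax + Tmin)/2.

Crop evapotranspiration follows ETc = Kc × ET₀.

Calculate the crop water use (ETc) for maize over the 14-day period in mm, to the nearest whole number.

Tmean = (18.0 + 10.1)/2 = 14.05 °C
0.408 Ra = 0.408 × 22.9 = 9.3432 mm/d equivalent
ET₀ = 0.0023 × 9.3432 × (14.05 + 17.8) × √7.9 = 0.0023 × 9.3432 × 31.85 × 2.8107 = 1.9237 mm/d
ETc = Kc × ET₀ = 1.08 × 1.9237 = 2.0776 mm/d
Over 14 days: 2.0776 × 14 = 29.086 mm

29 mm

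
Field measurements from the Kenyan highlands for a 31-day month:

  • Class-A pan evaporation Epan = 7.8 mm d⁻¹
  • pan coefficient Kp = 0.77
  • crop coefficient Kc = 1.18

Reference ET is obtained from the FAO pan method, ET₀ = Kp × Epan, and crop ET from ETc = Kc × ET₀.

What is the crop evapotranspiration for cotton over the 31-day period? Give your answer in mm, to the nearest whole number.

220 mm

ET₀ = 0.77 × 7.8 = 6.0060 mm/d
ETc = Kc × ET₀ = 1.18 × 6.0060 = 7.0871 mm/d
Over 31 days: 7.0871 × 31 = 219.700 mm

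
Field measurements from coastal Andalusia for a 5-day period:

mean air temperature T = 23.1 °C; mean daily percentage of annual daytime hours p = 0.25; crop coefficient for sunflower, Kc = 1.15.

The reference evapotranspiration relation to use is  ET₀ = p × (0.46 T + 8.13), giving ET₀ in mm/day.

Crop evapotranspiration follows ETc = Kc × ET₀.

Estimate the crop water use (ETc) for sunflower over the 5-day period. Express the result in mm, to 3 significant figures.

ET₀ = 0.25 × (0.46 × 23.1 + 8.13) = 0.25 × 18.756 = 4.6890 mm/d
ETc = Kc × ET₀ = 1.15 × 4.6890 = 5.3924 mm/d
Over 5 days: 5.3924 × 5 = 26.962 mm

27.0 mm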